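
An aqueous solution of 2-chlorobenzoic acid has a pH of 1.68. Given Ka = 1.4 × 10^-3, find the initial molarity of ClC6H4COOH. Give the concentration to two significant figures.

[H+] = 10^(-1.68) = 2.09 × 10^-2 M = x
Ka = x²/(C₀ − x) ⇒ C₀ = x + x²/Ka
C₀ = 2.09 × 10^-2 + (2.09 × 10^-2)²/(1.4 × 10^-3) = 3.33 × 10^-1 M

C₀ = 3.3 × 10^-1 M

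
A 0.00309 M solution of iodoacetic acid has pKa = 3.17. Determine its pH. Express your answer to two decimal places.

pH = 2.94

ICH2COOH ⇌ ICH2COO- + H+
Ka = 10^(−3.17) = 6.76 × 10^-4
From the ICE table, Ka = [H+]²/(0.00309 − [H+]) = 6.76 × 10^-4.
[H+] is not negligible relative to C₀; solve [H+]² + 0.000676·[H+] − 2.09e-06 = 0.
[H+] = (−Ka + √(Ka² + 4·Ka·C₀))/2 = 1.15 × 10^-3 M
pH = −log(1.15 × 10^-3) = 2.94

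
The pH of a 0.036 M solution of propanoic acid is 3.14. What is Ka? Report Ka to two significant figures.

Ka = 1.5 × 10^-5

[H+] = 10^(-3.14) = 7.24 × 10^-4 M
At equilibrium [HA] = 0.036 − 7.24 × 10^-4 = 3.53 × 10^-2 M
Ka = [H+][A-]/[HA] = (7.24 × 10^-4)² / 3.53 × 10^-2 = 1.5 × 10^-5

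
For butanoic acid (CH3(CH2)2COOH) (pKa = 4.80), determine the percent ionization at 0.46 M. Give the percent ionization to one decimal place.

0.6%

CH3(CH2)2COOH ⇌ CH3(CH2)2COO- + H+; let x = [H+] at equilibrium.
Ka = 10^(−4.80) = 1.58 × 10^-5
x ≈ √(Ka·C₀) = √(1.58 × 10^-5 × 0.46) = 2.70 × 10^-3 M
% ionization = x/C₀ × 100% = 2.70 × 10^-3/0.46 × 100% = 0.6%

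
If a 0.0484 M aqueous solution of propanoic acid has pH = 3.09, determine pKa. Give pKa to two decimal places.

pKa = 4.86

[H+] = 10^(-3.09) = 8.13 × 10^-4 M
At equilibrium [HA] = 0.0484 − 8.13 × 10^-4 = 4.76 × 10^-2 M
Ka = [H+][A-]/[HA] = (8.13 × 10^-4)² / 4.76 × 10^-2 = 1.39 × 10^-5
pKa = -log(1.39 × 10^-5) = 4.86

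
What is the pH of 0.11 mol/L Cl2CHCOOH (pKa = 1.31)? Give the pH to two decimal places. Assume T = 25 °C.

Cl2CHCOOH ⇌ Cl2CHCOO- + H+
Ka = 10^(−1.31) = 4.90 × 10^-2
Ka = x²/(0.11 − x) = 4.90 × 10^-2
The 5% rule fails; solving x² + Ka·x − Ka·C₀ = 0 exactly:
x = (−Ka + √(Ka² + 4·Ka·C₀))/2 = 5.29 × 10^-2 M
pH = −log[H+] = −log(5.29 × 10^-2) = 1.28

pH = 1.28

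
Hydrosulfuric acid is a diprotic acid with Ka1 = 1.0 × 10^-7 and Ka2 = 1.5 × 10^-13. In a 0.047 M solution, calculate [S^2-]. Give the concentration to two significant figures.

First ionization gives [H+] ≈ [HS-] = 6.86 × 10^-5 M.
Second step: Ka2 = [H+][S^2-]/[HS-] ≈ [S^2-] (since [H+] ≈ [HS-]).
So [S^2-] ≈ Ka2.

1.5 × 10^-13 M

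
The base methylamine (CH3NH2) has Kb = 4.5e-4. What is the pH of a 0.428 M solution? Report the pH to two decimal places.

CH3NH2 + H2O ⇌ CH3NH3+ + OH-
From the ICE table, Kb = [OH-]²/(0.428 − [OH-]) = 4.5 × 10^-4.
Assume [OH-] ≪ 0.428: [OH-] ≈ √(4.5 × 10^-4 × 0.428) = 1.39 × 10^-2 M
pOH = 1.86, so pH = 14.00 − pOH = 12.14

pH = 12.14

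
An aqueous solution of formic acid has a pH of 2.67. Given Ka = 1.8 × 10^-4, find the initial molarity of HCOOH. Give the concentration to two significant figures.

C₀ = 2.8 × 10^-2 M

[H+] = 10^(-2.67) = 2.14 × 10^-3 M = x
Ka = x²/(C₀ − x) ⇒ C₀ = x + x²/Ka
C₀ = 2.14 × 10^-3 + (2.14 × 10^-3)²/(1.8 × 10^-4) = 2.76 × 10^-2 M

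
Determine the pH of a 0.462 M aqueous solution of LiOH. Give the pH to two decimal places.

LiOH is a strong base; [OH-] = 0.462 M.
pOH = -log(0.462) = 0.34
pH = 14.00 - 0.34 = 13.66

pH = 13.66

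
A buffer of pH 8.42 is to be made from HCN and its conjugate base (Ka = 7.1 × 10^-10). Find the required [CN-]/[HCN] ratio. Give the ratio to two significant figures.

ratio = 0.19

pKa = -log(7.1 × 10^-10) = 9.149
pH = pKa + log(r) ⇒ log(r) = 8.42 − 9.149 = -0.729
r = [CN-]/[HCN] = 10^(-0.729) = 0.187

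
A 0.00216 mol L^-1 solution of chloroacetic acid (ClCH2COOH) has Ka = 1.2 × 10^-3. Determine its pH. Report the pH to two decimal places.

ClCH2COOH ⇌ ClCH2COO- + H+
Let x = [H+] at equilibrium. Ka = x²/(0.00216 − x).
x is not negligible relative to C₀; solve x² + 0.0012·x − 2.59e-06 = 0.
x = (−Ka + √(Ka² + 4·Ka·C₀))/2 = 1.12 × 10^-3 M
pH = −log[H+] = −log(1.12 × 10^-3) = 2.95

pH = 2.95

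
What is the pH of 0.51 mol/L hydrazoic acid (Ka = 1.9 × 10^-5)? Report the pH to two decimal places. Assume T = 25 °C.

pH = 2.51

HN3 ⇌ N3- + H+
Ka = [H+]²/(0.51 − [H+]) = 1.9 × 10^-5
Since Ka ≪ C₀, [H+] ≈ √(Ka·C₀) = 3.11 × 10^-3 M.
Check: 0.61% ionized — well under 5%, approximation valid.
pH = −log(3.11 × 10^-3) = 2.51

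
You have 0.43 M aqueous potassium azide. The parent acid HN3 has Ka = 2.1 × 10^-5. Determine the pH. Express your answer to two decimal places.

pH = 9.16

N3- is the conjugate base of the weak acid HN3.
Kb = Kw/Ka = 1.0×10^-14 / 2.1 × 10^-5 = 4.76 × 10^-10
From the ICE table, Kb = [OH-]²/(0.43 − [OH-]) = 4.76 × 10^-10.
Since Kb ≪ C₀, [OH-] ≈ √(Kb·C₀) = 1.43 × 10^-5 M.
pOH = −log(1.43 × 10^-5) = 4.84; pH = 14.00 − 4.84 = 9.16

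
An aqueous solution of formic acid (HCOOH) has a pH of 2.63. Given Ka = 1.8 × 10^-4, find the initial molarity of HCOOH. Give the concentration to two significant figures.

C₀ = 3.3 × 10^-2 M

[H+] = 10^(-2.63) = 2.34 × 10^-3 M = x
Ka = x²/(C₀ − x) ⇒ C₀ = x + x²/Ka
C₀ = 2.34 × 10^-3 + (2.34 × 10^-3)²/(1.8 × 10^-4) = 3.28 × 10^-2 M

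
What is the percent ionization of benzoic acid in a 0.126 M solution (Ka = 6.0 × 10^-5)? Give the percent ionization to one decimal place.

C6H5COOH ⇌ C6H5COO- + H+; let x = [H+] at equilibrium.
x ≈ √(Ka·C₀) = √(6.0 × 10^-5 × 0.126) = 2.75 × 10^-3 M
Fraction ionized = 2.75 × 10^-3 / 0.126 = 0.0218 → 2.2%

2.2%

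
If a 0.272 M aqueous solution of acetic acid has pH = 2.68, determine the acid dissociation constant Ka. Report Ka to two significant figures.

[H+] = 10^(-2.68) = 2.09 × 10^-3 M
At equilibrium [HA] = 0.272 − 2.09 × 10^-3 = 2.70 × 10^-1 M
Ka = [H+][A-]/[HA] = (2.09 × 10^-3)² / 2.70 × 10^-1 = 1.6 × 10^-5

Ka = 1.6 × 10^-5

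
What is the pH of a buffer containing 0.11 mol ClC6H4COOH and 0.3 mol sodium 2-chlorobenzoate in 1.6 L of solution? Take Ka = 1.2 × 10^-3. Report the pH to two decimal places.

pKa = −log(1.2 × 10^-3) = 2.921
Using pH = pKa + log([base]/[acid]) with [base]/[acid] = 0.3/0.11:
pH = 2.921 + (+0.436) = 3.36

pH = 3.36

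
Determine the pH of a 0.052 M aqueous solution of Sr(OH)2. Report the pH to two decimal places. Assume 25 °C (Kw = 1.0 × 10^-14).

Sr(OH)2 is a strong base (each formula unit releases 2 OH-); [OH-] = 0.104 M.
pOH = -log(0.104) = 0.98
pH = 14.00 - 0.98 = 13.02

pH = 13.02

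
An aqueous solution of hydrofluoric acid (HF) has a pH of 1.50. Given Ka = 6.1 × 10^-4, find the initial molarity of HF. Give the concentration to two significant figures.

C₀ = 1.7 M

[H+] = 10^(-1.50) = 3.16 × 10^-2 M = x
Ka = x²/(C₀ − x) ⇒ C₀ = x + x²/Ka
C₀ = 3.16 × 10^-2 + (3.16 × 10^-2)²/(6.1 × 10^-4) = 1.67 M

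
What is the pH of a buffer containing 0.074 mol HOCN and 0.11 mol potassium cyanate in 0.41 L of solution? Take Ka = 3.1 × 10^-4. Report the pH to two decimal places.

pKa = −log(3.1 × 10^-4) = 3.509
Henderson–Hasselbalch: pH = pKa + log([OCN-]/[HOCN]) = 3.509 + log(0.11/0.074)
pH = 3.509 + (+0.172) = 3.68

pH = 3.68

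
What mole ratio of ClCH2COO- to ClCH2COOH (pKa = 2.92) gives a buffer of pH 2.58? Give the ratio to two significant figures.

ratio = 0.46

pH = pKa + log(r) ⇒ log(r) = 2.58 − 2.92 = -0.34
r = [ClCH2COO-]/[ClCH2COOH] = 10^(-0.34) = 0.457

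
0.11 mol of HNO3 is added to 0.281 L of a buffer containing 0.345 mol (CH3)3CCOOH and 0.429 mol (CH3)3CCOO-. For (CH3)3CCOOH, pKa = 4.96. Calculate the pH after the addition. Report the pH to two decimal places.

pH = 4.81

After neutralization: n((CH3)3CCOOH) = 0.455 mol, n((CH3)3CCOO-) = 0.319 mol.
pH = pKa + log(n_(CH3)3CCOO-/n_(CH3)3CCOOH) = 4.96 + log(0.319/0.455) = 4.96 + (-0.154)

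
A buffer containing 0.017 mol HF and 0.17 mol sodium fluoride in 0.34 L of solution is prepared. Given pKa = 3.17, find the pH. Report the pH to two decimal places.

pH = 4.17

Using pH = pKa + log([base]/[acid]) with [base]/[acid] = 0.17/0.017:
pH = 3.17 + (+1.000) = 4.17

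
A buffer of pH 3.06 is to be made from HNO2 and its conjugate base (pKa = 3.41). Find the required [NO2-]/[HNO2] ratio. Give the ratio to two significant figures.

pH = pKa + log(r) ⇒ log(r) = 3.06 − 3.41 = -0.35
r = [NO2-]/[HNO2] = 10^(-0.35) = 0.447

ratio = 0.45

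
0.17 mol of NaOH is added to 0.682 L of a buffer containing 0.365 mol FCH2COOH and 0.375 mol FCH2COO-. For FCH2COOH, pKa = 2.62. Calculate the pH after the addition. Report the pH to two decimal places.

OH- converts FCH2COOH to FCH2COO-: FCH2COOH → 0.195 mol, FCH2COO- → 0.545 mol.
pH = pKa + log([A⁻]/[HA]) = 2.62 + log(0.545/0.195) = 2.62 +0.446

pH = 3.07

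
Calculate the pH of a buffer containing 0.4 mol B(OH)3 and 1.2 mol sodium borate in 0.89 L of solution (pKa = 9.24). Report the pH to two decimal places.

pH = 9.72

Using pH = pKa + log([base]/[acid]) with [base]/[acid] = 1.2/0.4:
pH = 9.24 + (+0.477) = 9.72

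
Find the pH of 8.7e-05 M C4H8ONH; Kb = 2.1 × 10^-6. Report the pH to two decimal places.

C4H8ONH + H2O ⇌ C4H8ONH2+ + OH-
Kb = [OH-]²/(8.7e-05 − [OH-]) = 2.1 × 10^-6
The 5% rule fails; solving [OH-]² + Kb·[OH-] − Kb·C₀ = 0 exactly:
[OH-] = [−2.1e-06 + √(2.1e-06² + 7.31e-10)]/2 = 1.25 × 10^-5 M
pOH = 4.90, so pH = 14.00 − pOH = 9.10

pH = 9.10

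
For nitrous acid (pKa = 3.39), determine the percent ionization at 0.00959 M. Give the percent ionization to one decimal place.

18.6%

HNO2 ⇌ NO2- + H+; let x = [H+] at equilibrium.
Ka = 10^(−3.39) = 4.07 × 10^-4
Solve x² + 0.000407x − 3.9e-06 = 0 → x = 1.78 × 10^-3 M
Fraction ionized = 1.78 × 10^-3 / 0.00959 = 0.1856 → 18.6%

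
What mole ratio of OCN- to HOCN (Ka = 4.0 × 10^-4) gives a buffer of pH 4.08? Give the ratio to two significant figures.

pKa = -log(4.0 × 10^-4) = 3.398
pH = pKa + log(r) ⇒ log(r) = 4.08 − 3.398 = +0.682
r = [OCN-]/[HOCN] = 10^(+0.682) = 4.81

ratio = 4.8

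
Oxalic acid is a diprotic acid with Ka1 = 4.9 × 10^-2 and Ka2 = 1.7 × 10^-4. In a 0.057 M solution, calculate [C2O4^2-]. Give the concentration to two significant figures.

First ionization gives [H+] ≈ [HC2O4-] = 3.38 × 10^-2 M.
Second step: Ka2 = [H+][C2O4^2-]/[HC2O4-] ≈ [C2O4^2-] (since [H+] ≈ [HC2O4-]).
So [C2O4^2-] ≈ Ka2.

1.7 × 10^-4 M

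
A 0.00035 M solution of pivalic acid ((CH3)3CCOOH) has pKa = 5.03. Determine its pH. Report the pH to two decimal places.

(CH3)3CCOOH ⇌ (CH3)3CCOO- + H+
Ka = 10^(−5.03) = 9.33 × 10^-6
From the ICE table, Ka = [H+]²/(0.00035 − [H+]) = 9.33 × 10^-6.
[H+] is not negligible relative to C₀; solve [H+]² + 9.33e-06·[H+] − 3.27e-09 = 0.
[H+] = (−Ka + √(Ka² + 4·Ka·C₀))/2 = 5.27 × 10^-5 M
pH = −log(5.27 × 10^-5) = 4.28

pH = 4.28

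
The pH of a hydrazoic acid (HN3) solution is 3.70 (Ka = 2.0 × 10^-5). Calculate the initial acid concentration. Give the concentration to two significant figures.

C₀ = 2.2 × 10^-3 M

[H+] = 10^(-3.70) = 2.00 × 10^-4 M = x
Ka = x²/(C₀ − x) ⇒ C₀ = x + x²/Ka
C₀ = 2.00 × 10^-4 + (2.00 × 10^-4)²/(2.0 × 10^-5) = 2.20 × 10^-3 M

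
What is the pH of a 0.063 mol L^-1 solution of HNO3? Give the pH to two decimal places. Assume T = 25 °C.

HNO3 is a strong acid and dissociates completely, so [H+] = 0.063 M.
pH = -log(0.063) = 1.20

pH = 1.20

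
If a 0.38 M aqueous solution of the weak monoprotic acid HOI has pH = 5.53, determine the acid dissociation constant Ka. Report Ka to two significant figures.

Ka = 2.3 × 10^-11

[H+] = 10^(-5.53) = 2.95 × 10^-6 M
At equilibrium [HA] = 0.38 − 2.95 × 10^-6 = 3.80 × 10^-1 M
Ka = [H+][A-]/[HA] = (2.95 × 10^-6)² / 3.80 × 10^-1 = 2.3 × 10^-11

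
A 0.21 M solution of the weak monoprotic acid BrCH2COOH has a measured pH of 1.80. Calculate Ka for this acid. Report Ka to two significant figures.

[H+] = 10^(-1.80) = 1.58 × 10^-2 M
At equilibrium [HA] = 0.21 − 1.58 × 10^-2 = 1.94 × 10^-1 M
Ka = [H+][A-]/[HA] = (1.58 × 10^-2)² / 1.94 × 10^-1 = 1.3 × 10^-3

Ka = 1.3 × 10^-3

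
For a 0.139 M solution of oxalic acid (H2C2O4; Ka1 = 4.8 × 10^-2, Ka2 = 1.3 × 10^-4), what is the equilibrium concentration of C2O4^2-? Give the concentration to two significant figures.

1.3 × 10^-4 M

First ionization gives [H+] ≈ [HC2O4-] = 6.11 × 10^-2 M.
Second step: Ka2 = [H+][C2O4^2-]/[HC2O4-] ≈ [C2O4^2-] (since [H+] ≈ [HC2O4-]).
So [C2O4^2-] ≈ Ka2.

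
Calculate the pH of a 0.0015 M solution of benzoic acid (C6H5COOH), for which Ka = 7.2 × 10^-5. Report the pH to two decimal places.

C6H5COOH ⇌ C6H5COO- + H+
Ka = [H+]²/(0.0015 − [H+]) = 7.2 × 10^-5
[H+] is not negligible relative to C₀; solve [H+]² + 7.2e-05·[H+] − 1.08e-07 = 0.
[H+] = [−7.2e-05 + √(7.2e-05² + 4.32e-07)]/2 = 2.95 × 10^-4 M
pH = −log[H+] = −log(2.95 × 10^-4) = 3.53

pH = 3.53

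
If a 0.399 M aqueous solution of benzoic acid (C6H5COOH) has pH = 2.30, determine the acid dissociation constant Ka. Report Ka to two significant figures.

[H+] = 10^(-2.30) = 5.01 × 10^-3 M
At equilibrium [HA] = 0.399 − 5.01 × 10^-3 = 3.94 × 10^-1 M
Ka = [H+][A-]/[HA] = (5.01 × 10^-3)² / 3.94 × 10^-1 = 6.4 × 10^-5

Ka = 6.4 × 10^-5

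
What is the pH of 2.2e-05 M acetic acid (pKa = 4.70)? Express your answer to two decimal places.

CH3COOH ⇌ CH3COO- + H+
Ka = 10^(−4.70) = 2.00 × 10^-5
Ka = [H+]²/(2.2e-05 − [H+]) = 2.00 × 10^-5
The 5% rule fails; solving [H+]² + Ka·[H+] − Ka·C₀ = 0 exactly:
[H+] = [−2e-05 + √(2e-05² + 1.76e-09)]/2 = 1.32 × 10^-5 M
pH = −log(1.32 × 10^-5) = 4.88

pH = 4.88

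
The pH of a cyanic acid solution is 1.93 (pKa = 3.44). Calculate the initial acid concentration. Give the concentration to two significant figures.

[H+] = 10^(-1.93) = 1.17 × 10^-2 M = x
Ka = 10^(−3.44) = 3.63 × 10^-4
Ka = x²/(C₀ − x) ⇒ C₀ = x + x²/Ka
C₀ = 1.17 × 10^-2 + (1.17 × 10^-2)²/(3.63 × 10^-4) = 3.89 × 10^-1 M

C₀ = 3.9 × 10^-1 M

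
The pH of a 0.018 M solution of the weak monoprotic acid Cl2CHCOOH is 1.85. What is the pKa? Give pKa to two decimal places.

pKa = 1.29

[H+] = 10^(-1.85) = 1.41 × 10^-2 M
At equilibrium [HA] = 0.018 − 1.41 × 10^-2 = 3.90 × 10^-3 M
Ka = [H+][A-]/[HA] = (1.41 × 10^-2)² / 3.90 × 10^-3 = 5.10 × 10^-2
pKa = -log(5.10 × 10^-2) = 1.29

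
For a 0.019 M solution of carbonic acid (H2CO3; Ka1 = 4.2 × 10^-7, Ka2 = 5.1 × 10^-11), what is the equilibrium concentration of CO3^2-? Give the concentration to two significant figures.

First ionization gives [H+] ≈ [HCO3-] = 8.93 × 10^-5 M.
Second step: Ka2 = [H+][CO3^2-]/[HCO3-] ≈ [CO3^2-] (since [H+] ≈ [HCO3-]).
So [CO3^2-] ≈ Ka2.

5.1 × 10^-11 M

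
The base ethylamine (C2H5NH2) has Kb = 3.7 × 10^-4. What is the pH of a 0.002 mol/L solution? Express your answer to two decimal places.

C2H5NH2 + H2O ⇌ C2H5NH3+ + OH-
Kb = x²/(0.002 − x) = 3.7 × 10^-4
x is not negligible relative to C₀; solve x² + 0.00037·x − 7.4e-07 = 0.
x = (−Kb + √(Kb² + 4·Kb·C₀))/2 = 6.95 × 10^-4 M
pOH = −log(6.95 × 10^-4) = 3.16; pH = 14.00 − 3.16 = 10.84

pH = 10.84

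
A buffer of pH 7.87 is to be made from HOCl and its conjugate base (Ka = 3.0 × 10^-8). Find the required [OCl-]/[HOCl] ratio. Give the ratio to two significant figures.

pKa = -log(3.0 × 10^-8) = 7.523
pH = pKa + log(r) ⇒ log(r) = 7.87 − 7.523 = +0.347
r = [OCl-]/[HOCl] = 10^(+0.347) = 2.22

ratio = 2.2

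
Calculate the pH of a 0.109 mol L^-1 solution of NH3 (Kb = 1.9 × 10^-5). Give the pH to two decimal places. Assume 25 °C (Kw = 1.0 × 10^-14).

pH = 11.16

NH3 + H2O ⇌ NH4+ + OH-
From the ICE table, Kb = x²/(0.109 − x) = 1.9 × 10^-5.
Assume x ≪ 0.109: x ≈ √(1.9 × 10^-5 × 0.109) = 1.44 × 10^-3 M
pOH = −log(1.44 × 10^-3) = 2.84; pH = 14.00 − 2.84 = 11.16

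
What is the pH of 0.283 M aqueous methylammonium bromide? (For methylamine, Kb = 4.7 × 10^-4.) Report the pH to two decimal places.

CH3NH3+ is the conjugate acid of the weak base CH3NH2.
Ka = Kw/Kb = 1.0×10^-14 / 4.7 × 10^-4 = 2.13 × 10^-11
From the ICE table, Ka = [H+]²/(0.283 − [H+]) = 2.13 × 10^-11.
Neglecting [H+] in the denominator: [H+] = √(2.13 × 10^-11 × 0.283) = 2.46 × 10^-6 M
pH = −log[H+] = −log(2.46 × 10^-6) = 5.61

pH = 5.61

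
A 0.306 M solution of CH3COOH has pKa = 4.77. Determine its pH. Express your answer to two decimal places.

CH3COOH ⇌ CH3COO- + H+
Ka = 10^(−4.77) = 1.70 × 10^-5
From the ICE table, Ka = [H+]²/(0.306 − [H+]) = 1.70 × 10^-5.
Since Ka ≪ C₀, [H+] ≈ √(Ka·C₀) = 2.28 × 10^-3 M.
Check: 0.75% ionized — well under 5%, approximation valid.
pH = −log[H+] = −log(2.28 × 10^-3) = 2.64

pH = 2.64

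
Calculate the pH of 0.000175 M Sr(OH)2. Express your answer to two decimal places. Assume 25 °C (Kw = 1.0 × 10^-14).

pH = 10.54

Sr(OH)2 is a strong base (each formula unit releases 2 OH-); [OH-] = 0.00035 M.
pOH = -log(0.00035) = 3.46
pH = 14.00 - 3.46 = 10.54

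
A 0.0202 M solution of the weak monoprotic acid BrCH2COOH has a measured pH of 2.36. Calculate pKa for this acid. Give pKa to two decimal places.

[H+] = 10^(-2.36) = 4.37 × 10^-3 M
At equilibrium [HA] = 0.0202 − 4.37 × 10^-3 = 1.58 × 10^-2 M
Ka = [H+][A-]/[HA] = (4.37 × 10^-3)² / 1.58 × 10^-2 = 1.21 × 10^-3
pKa = -log(1.21 × 10^-3) = 2.92

pKa = 2.92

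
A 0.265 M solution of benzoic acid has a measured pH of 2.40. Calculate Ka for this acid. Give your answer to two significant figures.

Ka = 6.1 × 10^-5

[H+] = 10^(-2.40) = 3.98 × 10^-3 M
At equilibrium [HA] = 0.265 − 3.98 × 10^-3 = 2.61 × 10^-1 M
Ka = [H+][A-]/[HA] = (3.98 × 10^-3)² / 2.61 × 10^-1 = 6.1 × 10^-5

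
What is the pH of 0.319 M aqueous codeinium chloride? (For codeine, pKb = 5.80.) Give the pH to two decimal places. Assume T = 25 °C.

pH = 4.35

C18H22NO3+ is the conjugate acid of the weak base C18H21NO3.
Kb = 10^(−5.80) = 1.58 × 10^-6
Ka = Kw/Kb = 1.0×10^-14 / 1.58 × 10^-6 = 6.33 × 10^-9
Ka = [H+]²/(0.319 − [H+]) = 6.33 × 10^-9
Assume [H+] ≪ 0.319: [H+] ≈ √(6.33 × 10^-9 × 0.319) = 4.49 × 10^-5 M
pH = −log(4.49 × 10^-5) = 4.35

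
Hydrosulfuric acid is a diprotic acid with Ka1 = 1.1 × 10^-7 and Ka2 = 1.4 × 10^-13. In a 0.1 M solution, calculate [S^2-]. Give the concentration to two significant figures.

1.4 × 10^-13 M

First ionization gives [H+] ≈ [HS-] = 1.05 × 10^-4 M.
Second step: Ka2 = [H+][S^2-]/[HS-] ≈ [S^2-] (since [H+] ≈ [HS-]).
So [S^2-] ≈ Ka2.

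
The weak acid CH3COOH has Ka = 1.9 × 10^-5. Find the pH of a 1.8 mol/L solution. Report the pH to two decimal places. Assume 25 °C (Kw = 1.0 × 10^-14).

CH3COOH ⇌ CH3COO- + H+
From the ICE table, Ka = x²/(1.8 − x) = 1.9 × 10^-5.
Since Ka ≪ C₀, x ≈ √(Ka·C₀) = 5.85 × 10^-3 M.
pH = −log[H+] = −log(5.85 × 10^-3) = 2.23

pH = 2.23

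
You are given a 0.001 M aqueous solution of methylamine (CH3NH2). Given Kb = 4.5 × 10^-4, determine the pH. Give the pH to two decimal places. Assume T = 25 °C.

CH3NH2 + H2O ⇌ CH3NH3+ + OH-
Let x = [OH-] at equilibrium. Kb = x²/(0.001 − x).
The 5% rule fails; solving x² + Kb·x − Kb·C₀ = 0 exactly:
x = [−0.00045 + √(0.00045² + 1.8e-06)]/2 = 4.83 × 10^-4 M
pOH = −log(4.83 × 10^-4) = 3.32; pH = 14.00 − 3.32 = 10.68

pH = 10.68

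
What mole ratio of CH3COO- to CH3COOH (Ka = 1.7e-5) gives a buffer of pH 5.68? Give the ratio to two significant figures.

ratio = 8.1

pKa = -log(1.7 × 10^-5) = 4.770
pH = pKa + log(r) ⇒ log(r) = 5.68 − 4.770 = +0.910
r = [CH3COO-]/[CH3COOH] = 10^(+0.910) = 8.13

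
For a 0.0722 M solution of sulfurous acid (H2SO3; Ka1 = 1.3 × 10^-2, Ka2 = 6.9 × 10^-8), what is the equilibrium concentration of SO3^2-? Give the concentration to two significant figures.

First ionization gives [H+] ≈ [HSO3-] = 2.48 × 10^-2 M.
Second step: Ka2 = [H+][SO3^2-]/[HSO3-] ≈ [SO3^2-] (since [H+] ≈ [HSO3-]).
So [SO3^2-] ≈ Ka2.

6.9 × 10^-8 M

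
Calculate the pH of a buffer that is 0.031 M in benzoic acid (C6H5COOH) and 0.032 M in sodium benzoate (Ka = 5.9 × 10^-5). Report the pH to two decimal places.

pH = 4.24

pKa = −log(5.9 × 10^-5) = 4.229
pH = pKa + log([A⁻]/[HA]) = 4.229 + log(0.032/0.031)
pH = 4.229 + (+0.014) = 4.24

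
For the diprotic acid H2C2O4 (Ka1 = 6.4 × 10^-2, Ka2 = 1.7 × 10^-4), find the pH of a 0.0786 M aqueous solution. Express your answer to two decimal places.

pH = 1.34

Ka1 ≫ Ka2, so treat the first dissociation as the only significant source of H+.
Ka1 = x²/(0.0786 − x) = 6.4 × 10^-2
Solving the quadratic: x = (−Ka1 + √(Ka1² + 4·Ka1·C₀))/2 = 4.58 × 10^-2 M
pH = −log(4.58 × 10^-2) = 1.34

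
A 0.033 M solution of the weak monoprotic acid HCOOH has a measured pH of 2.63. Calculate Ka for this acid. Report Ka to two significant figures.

Ka = 1.8 × 10^-4

[H+] = 10^(-2.63) = 2.34 × 10^-3 M
At equilibrium [HA] = 0.033 − 2.34 × 10^-3 = 3.07 × 10^-2 M
Ka = [H+][A-]/[HA] = (2.34 × 10^-3)² / 3.07 × 10^-2 = 1.8 × 10^-4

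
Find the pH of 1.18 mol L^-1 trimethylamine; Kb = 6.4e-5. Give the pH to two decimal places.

(CH3)3N + H2O ⇌ (CH3)3NH+ + OH-
From the ICE table, Kb = [OH-]²/(1.18 − [OH-]) = 6.4 × 10^-5.
Assume [OH-] ≪ 1.18: [OH-] ≈ √(6.4 × 10^-5 × 1.18) = 8.69 × 10^-3 M
Check: 0.74% ionized — well under 5%, approximation valid.
pOH = 2.06, so pH = 14.00 − pOH = 11.94

pH = 11.94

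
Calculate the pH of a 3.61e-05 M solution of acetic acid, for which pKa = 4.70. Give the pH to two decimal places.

CH3COOH ⇌ CH3COO- + H+
Ka = 10^(−4.70) = 2.00 × 10^-5
Ka = [H+]²/(3.61e-05 − [H+]) = 2.00 × 10^-5
Here C₀/Ka ≈ 1.8, so the small-[H+] approximation fails. Use the quadratic:
[H+] = (−Ka + √(Ka² + 4·Ka·C₀))/2 = 1.87 × 10^-5 M
pH = −log(1.87 × 10^-5) = 4.73

pH = 4.73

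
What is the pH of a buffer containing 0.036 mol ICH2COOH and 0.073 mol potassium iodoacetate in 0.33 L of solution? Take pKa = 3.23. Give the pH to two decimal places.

pH = pKa + log([A⁻]/[HA]) = 3.23 + log(0.073/0.036)
pH = 3.23 + (+0.307) = 3.54

pH = 3.54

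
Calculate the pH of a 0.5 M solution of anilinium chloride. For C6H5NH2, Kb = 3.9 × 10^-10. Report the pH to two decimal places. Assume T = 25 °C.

C6H5NH3+ is the conjugate acid of the weak base C6H5NH2.
Ka = Kw/Kb = 1.0×10^-14 / 3.9 × 10^-10 = 2.56 × 10^-5
From the ICE table, Ka = x²/(0.5 − x) = 2.56 × 10^-5.
Assume x ≪ 0.5: x ≈ √(2.56 × 10^-5 × 0.5) = 3.58 × 10^-3 M
pH = −log(3.58 × 10^-3) = 2.45

pH = 2.45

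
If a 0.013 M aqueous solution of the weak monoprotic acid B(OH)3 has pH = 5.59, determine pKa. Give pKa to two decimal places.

[H+] = 10^(-5.59) = 2.57 × 10^-6 M
At equilibrium [HA] = 0.013 − 2.57 × 10^-6 = 1.30 × 10^-2 M
Ka = [H+][A-]/[HA] = (2.57 × 10^-6)² / 1.30 × 10^-2 = 5.08 × 10^-10
pKa = -log(5.08 × 10^-10) = 9.29

pKa = 9.29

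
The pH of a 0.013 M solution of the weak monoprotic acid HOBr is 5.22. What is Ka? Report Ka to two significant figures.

[H+] = 10^(-5.22) = 6.03 × 10^-6 M
At equilibrium [HA] = 0.013 − 6.03 × 10^-6 = 1.30 × 10^-2 M
Ka = [H+][A-]/[HA] = (6.03 × 10^-6)² / 1.30 × 10^-2 = 2.8 × 10^-9

Ka = 2.8 × 10^-9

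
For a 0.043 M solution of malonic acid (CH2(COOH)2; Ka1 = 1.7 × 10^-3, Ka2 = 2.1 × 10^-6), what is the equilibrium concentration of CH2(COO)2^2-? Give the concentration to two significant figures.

2.1 × 10^-6 M

First ionization gives [H+] ≈ [CH2(COOH)COO-] = 7.74 × 10^-3 M.
Second step: Ka2 = [H+][CH2(COO)2^2-]/[CH2(COOH)COO-] ≈ [CH2(COO)2^2-] (since [H+] ≈ [CH2(COOH)COO-]).
So [CH2(COO)2^2-] ≈ Ka2.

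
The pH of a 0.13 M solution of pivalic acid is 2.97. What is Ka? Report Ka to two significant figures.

[H+] = 10^(-2.97) = 1.07 × 10^-3 M
At equilibrium [HA] = 0.13 − 1.07 × 10^-3 = 1.29 × 10^-1 M
Ka = [H+][A-]/[HA] = (1.07 × 10^-3)² / 1.29 × 10^-1 = 8.9 × 10^-6

Ka = 8.9 × 10^-6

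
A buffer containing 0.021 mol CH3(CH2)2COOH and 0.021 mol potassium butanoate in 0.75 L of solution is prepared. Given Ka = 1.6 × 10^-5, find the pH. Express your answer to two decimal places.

pH = 4.80

pKa = −log(1.6 × 10^-5) = 4.796
Henderson–Hasselbalch: pH = pKa + log([CH3(CH2)2COO-]/[CH3(CH2)2COOH]) = 4.796 + log(0.021/0.021)
pH = 4.796 + (+0.000) = 4.80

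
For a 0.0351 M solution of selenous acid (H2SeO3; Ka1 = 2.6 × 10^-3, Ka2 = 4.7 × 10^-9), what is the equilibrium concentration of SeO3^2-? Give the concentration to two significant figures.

First ionization gives [H+] ≈ [HSeO3-] = 8.34 × 10^-3 M.
Second step: Ka2 = [H+][SeO3^2-]/[HSeO3-] ≈ [SeO3^2-] (since [H+] ≈ [HSeO3-]).
So [SeO3^2-] ≈ Ka2.

4.7 × 10^-9 M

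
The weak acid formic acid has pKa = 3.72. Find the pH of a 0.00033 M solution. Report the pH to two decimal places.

HCOOH ⇌ HCOO- + H+
Ka = 10^(−3.72) = 1.91 × 10^-4
Let x = [H+] at equilibrium. Ka = x²/(0.00033 − x).
The 5% rule fails; solving x² + Ka·x − Ka·C₀ = 0 exactly:
x = [−0.000191 + √(0.000191² + 2.52e-07)]/2 = 1.73 × 10^-4 M
pH = −log(1.73 × 10^-4) = 3.76

pH = 3.76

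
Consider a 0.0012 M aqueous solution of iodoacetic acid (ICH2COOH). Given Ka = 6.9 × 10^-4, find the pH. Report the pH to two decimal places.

pH = 3.20

ICH2COOH ⇌ ICH2COO- + H+
Ka = [H+]²/(0.0012 − [H+]) = 6.9 × 10^-4
The 5% rule fails; solving [H+]² + Ka·[H+] − Ka·C₀ = 0 exactly:
[H+] = (−Ka + √(Ka² + 4·Ka·C₀))/2 = 6.28 × 10^-4 M
pH = −log(6.28 × 10^-4) = 3.20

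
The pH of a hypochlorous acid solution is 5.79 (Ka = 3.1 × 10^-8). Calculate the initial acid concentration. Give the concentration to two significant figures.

C₀ = 8.6 × 10^-5 M

[H+] = 10^(-5.79) = 1.62 × 10^-6 M = x
Ka = x²/(C₀ − x) ⇒ C₀ = x + x²/Ka
C₀ = 1.62 × 10^-6 + (1.62 × 10^-6)²/(3.1 × 10^-8) = 8.63 × 10^-5 M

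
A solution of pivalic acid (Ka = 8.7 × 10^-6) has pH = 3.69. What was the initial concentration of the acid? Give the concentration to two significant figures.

C₀ = 5.0 × 10^-3 M

[H+] = 10^(-3.69) = 2.04 × 10^-4 M = x
Ka = x²/(C₀ − x) ⇒ C₀ = x + x²/Ka
C₀ = 2.04 × 10^-4 + (2.04 × 10^-4)²/(8.7 × 10^-6) = 4.99 × 10^-3 M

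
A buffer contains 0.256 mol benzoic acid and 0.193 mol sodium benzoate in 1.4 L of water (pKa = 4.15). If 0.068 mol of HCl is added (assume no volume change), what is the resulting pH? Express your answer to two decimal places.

pH = 3.74

After neutralization: n(C6H5COOH) = 0.324 mol, n(C6H5COO-) = 0.125 mol.
Henderson–Hasselbalch with mole ratio 0.125/0.324: pH = 4.15 + (-0.414)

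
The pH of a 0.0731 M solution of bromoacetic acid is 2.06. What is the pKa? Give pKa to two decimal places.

pKa = 2.93

[H+] = 10^(-2.06) = 8.71 × 10^-3 M
At equilibrium [HA] = 0.0731 − 8.71 × 10^-3 = 6.44 × 10^-2 M
Ka = [H+][A-]/[HA] = (8.71 × 10^-3)² / 6.44 × 10^-2 = 1.18 × 10^-3
pKa = -log(1.18 × 10^-3) = 2.93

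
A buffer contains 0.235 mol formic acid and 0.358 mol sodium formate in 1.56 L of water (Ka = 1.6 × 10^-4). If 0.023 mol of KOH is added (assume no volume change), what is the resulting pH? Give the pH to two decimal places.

pH = 4.05

After neutralization: n(HCOOH) = 0.212 mol, n(HCOO-) = 0.381 mol.
pKa = −log(1.6 × 10^-4) = 3.796
Henderson–Hasselbalch with mole ratio 0.381/0.212: pH = 3.796 + (+0.255)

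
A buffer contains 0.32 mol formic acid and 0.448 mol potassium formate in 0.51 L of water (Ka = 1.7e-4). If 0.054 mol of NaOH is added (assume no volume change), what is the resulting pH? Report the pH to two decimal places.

After neutralization: n(HCOOH) = 0.266 mol, n(HCOO-) = 0.502 mol.
pKa = −log(1.7 × 10^-4) = 3.770
Henderson–Hasselbalch with mole ratio 0.502/0.266: pH = 3.770 + (+0.276)

pH = 4.05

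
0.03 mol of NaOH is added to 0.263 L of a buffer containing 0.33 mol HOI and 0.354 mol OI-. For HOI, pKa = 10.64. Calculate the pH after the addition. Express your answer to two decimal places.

After neutralization: n(HOI) = 0.3 mol, n(OI-) = 0.384 mol.
Henderson–Hasselbalch with mole ratio 0.384/0.3: pH = 10.64 + (+0.107)

pH = 10.75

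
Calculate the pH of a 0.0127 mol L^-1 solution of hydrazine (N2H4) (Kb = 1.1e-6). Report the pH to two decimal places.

N2H4 + H2O ⇌ N2H5+ + OH-
Kb = [OH-]²/(0.0127 − [OH-]) = 1.1 × 10^-6
Neglecting [OH-] in the denominator: [OH-] = √(1.1 × 10^-6 × 0.0127) = 1.18 × 10^-4 M
pOH = −log(1.18 × 10^-4) = 3.93; pH = 14.00 − 3.93 = 10.07

pH = 10.07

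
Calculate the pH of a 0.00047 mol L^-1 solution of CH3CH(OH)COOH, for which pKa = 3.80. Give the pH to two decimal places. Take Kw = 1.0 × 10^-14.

pH = 3.69

CH3CH(OH)COOH ⇌ CH3CH(OH)COO- + H+
Ka = 10^(−3.80) = 1.58 × 10^-4
Ka = [H+]²/(0.00047 − [H+]) = 1.58 × 10^-4
Here C₀/Ka ≈ 2.97, so the small-[H+] approximation fails. Use the quadratic:
[H+] = (−Ka + √(Ka² + 4·Ka·C₀))/2 = 2.05 × 10^-4 M
pH = −log[H+] = −log(2.05 × 10^-4) = 3.69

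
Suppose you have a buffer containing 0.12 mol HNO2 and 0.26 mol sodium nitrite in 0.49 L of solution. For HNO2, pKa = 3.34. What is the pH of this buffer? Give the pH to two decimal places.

Henderson–Hasselbalch: pH = pKa + log([NO2-]/[HNO2]) = 3.34 + log(0.26/0.12)
pH = 3.34 + (+0.336) = 3.68

pH = 3.68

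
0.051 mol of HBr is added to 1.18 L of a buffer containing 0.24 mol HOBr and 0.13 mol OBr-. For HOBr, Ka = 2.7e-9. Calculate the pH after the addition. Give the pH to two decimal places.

Added H+ converts OBr- to HOBr: HOBr → 0.291 mol, OBr- → 0.079 mol.
pKa = −log(2.7 × 10^-9) = 8.569
Henderson–Hasselbalch with mole ratio 0.079/0.291: pH = 8.569 + (-0.566)

pH = 8.00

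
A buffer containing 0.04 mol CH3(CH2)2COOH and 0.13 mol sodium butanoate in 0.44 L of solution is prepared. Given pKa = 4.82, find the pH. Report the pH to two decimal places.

pH = 5.33

pH = pKa + log([A⁻]/[HA]) = 4.82 + log(0.13/0.04)
pH = 4.82 + (+0.512) = 5.33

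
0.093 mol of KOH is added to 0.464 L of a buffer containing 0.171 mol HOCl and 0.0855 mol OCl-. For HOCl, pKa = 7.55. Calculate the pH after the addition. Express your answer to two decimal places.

pH = 7.91

After neutralization: n(HOCl) = 0.078 mol, n(OCl-) = 0.178 mol.
pH = pKa + log(n_OCl-/n_HOCl) = 7.55 + log(0.178/0.078) = 7.55 + (+0.358)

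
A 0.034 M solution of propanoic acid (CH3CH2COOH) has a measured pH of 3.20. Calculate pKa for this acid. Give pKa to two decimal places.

[H+] = 10^(-3.20) = 6.31 × 10^-4 M
At equilibrium [HA] = 0.034 − 6.31 × 10^-4 = 3.34 × 10^-2 M
Ka = [H+][A-]/[HA] = (6.31 × 10^-4)² / 3.34 × 10^-2 = 1.19 × 10^-5
pKa = -log(1.19 × 10^-5) = 4.92

pKa = 4.92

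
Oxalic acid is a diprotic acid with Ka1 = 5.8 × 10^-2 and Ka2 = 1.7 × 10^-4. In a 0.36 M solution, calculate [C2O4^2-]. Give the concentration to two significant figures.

1.7 × 10^-4 M

First ionization gives [H+] ≈ [HC2O4-] = 1.18 × 10^-1 M.
Second step: Ka2 = [H+][C2O4^2-]/[HC2O4-] ≈ [C2O4^2-] (since [H+] ≈ [HC2O4-]).
So [C2O4^2-] ≈ Ka2.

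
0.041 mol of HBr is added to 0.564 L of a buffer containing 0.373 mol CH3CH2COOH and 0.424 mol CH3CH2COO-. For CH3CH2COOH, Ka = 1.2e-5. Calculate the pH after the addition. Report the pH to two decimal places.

pH = 4.89

After neutralization: n(CH3CH2COOH) = 0.414 mol, n(CH3CH2COO-) = 0.383 mol.
pKa = −log(1.2 × 10^-5) = 4.921
pH = pKa + log([A⁻]/[HA]) = 4.921 + log(0.383/0.414) = 4.921 -0.034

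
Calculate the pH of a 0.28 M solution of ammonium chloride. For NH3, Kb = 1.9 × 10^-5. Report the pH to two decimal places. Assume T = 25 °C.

NH4+ is the conjugate acid of the weak base NH3.
Ka = Kw/Kb = 1.0×10^-14 / 1.9 × 10^-5 = 5.26 × 10^-10
Let x = [H+] at equilibrium. Ka = x²/(0.28 − x).
Since Ka ≪ C₀, x ≈ √(Ka·C₀) = 1.21 × 10^-5 M.
(x/C₀ = 0.0043% < 5%, so the approximation holds.)
pH = −log(1.21 × 10^-5) = 4.92

pH = 4.92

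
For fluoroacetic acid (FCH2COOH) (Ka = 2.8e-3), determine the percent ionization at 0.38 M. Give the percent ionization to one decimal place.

8.2%

FCH2COOH ⇌ FCH2COO- + H+; let x = [H+] at equilibrium.
Solve x² + 0.0028x − 0.00106 = 0 → x = 3.12 × 10^-2 M
% ionization = x/C₀ × 100% = 3.12 × 10^-2/0.38 × 100% = 8.2%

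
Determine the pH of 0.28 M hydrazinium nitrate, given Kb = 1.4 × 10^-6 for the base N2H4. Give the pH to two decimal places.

N2H5+ is the conjugate acid of the weak base N2H4.
Ka = Kw/Kb = 1.0×10^-14 / 1.4 × 10^-6 = 7.14 × 10^-9
Ka = x²/(0.28 − x) = 7.14 × 10^-9
Since Ka ≪ C₀, x ≈ √(Ka·C₀) = 4.47 × 10^-5 M.
pH = −log[H+] = −log(4.47 × 10^-5) = 4.35

pH = 4.35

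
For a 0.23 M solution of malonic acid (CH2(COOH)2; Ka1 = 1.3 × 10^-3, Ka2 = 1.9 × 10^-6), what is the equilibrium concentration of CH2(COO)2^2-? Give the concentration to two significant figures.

1.9 × 10^-6 M

First ionization gives [H+] ≈ [CH2(COOH)COO-] = 1.67 × 10^-2 M.
Second step: Ka2 = [H+][CH2(COO)2^2-]/[CH2(COOH)COO-] ≈ [CH2(COO)2^2-] (since [H+] ≈ [CH2(COOH)COO-]).
So [CH2(COO)2^2-] ≈ Ka2.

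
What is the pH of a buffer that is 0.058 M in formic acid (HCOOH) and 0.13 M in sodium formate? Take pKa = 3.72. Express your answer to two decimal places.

pH = 4.07

Henderson–Hasselbalch: pH = pKa + log([HCOO-]/[HCOOH]) = 3.72 + log(0.13/0.058)
pH = 3.72 + (+0.351) = 4.07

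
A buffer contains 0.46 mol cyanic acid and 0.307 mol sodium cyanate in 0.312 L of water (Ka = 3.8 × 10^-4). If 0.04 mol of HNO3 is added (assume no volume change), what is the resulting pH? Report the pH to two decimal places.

Added H+ converts OCN- to HOCN: HOCN → 0.5 mol, OCN- → 0.267 mol.
pKa = −log(3.8 × 10^-4) = 3.420
Henderson–Hasselbalch with mole ratio 0.267/0.5: pH = 3.420 + (-0.272)

pH = 3.15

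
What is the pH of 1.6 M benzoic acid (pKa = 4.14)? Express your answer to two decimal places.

pH = 1.97

C6H5COOH ⇌ C6H5COO- + H+
Ka = 10^(−4.14) = 7.24 × 10^-5
Ka = [H+]²/(1.6 − [H+]) = 7.24 × 10^-5
Since Ka ≪ C₀, [H+] ≈ √(Ka·C₀) = 1.08 × 10^-2 M.
([H+]/C₀ = 0.67% < 5%, so the approximation holds.)
pH = −log(1.08 × 10^-2) = 1.97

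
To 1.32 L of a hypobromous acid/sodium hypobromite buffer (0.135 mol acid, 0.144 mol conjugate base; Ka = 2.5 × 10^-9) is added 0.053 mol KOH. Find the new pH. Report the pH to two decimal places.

After neutralization: n(HOBr) = 0.082 mol, n(OBr-) = 0.197 mol.
pKa = −log(2.5 × 10^-9) = 8.602
pH = pKa + log([A⁻]/[HA]) = 8.602 + log(0.197/0.082) = 8.602 +0.381

pH = 8.98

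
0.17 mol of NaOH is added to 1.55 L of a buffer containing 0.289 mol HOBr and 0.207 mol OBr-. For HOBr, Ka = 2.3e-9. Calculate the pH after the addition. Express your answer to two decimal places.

After neutralization: n(HOBr) = 0.119 mol, n(OBr-) = 0.377 mol.
pKa = −log(2.3 × 10^-9) = 8.638
pH = pKa + log(n_OBr-/n_HOBr) = 8.638 + log(0.377/0.119) = 8.638 + (+0.501)

pH = 9.14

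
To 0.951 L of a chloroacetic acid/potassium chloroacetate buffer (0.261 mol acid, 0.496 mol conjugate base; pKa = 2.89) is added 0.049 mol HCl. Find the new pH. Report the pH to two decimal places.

pH = 3.05

After neutralization: n(ClCH2COOH) = 0.31 mol, n(ClCH2COO-) = 0.447 mol.
Henderson–Hasselbalch with mole ratio 0.447/0.31: pH = 2.89 + (+0.159)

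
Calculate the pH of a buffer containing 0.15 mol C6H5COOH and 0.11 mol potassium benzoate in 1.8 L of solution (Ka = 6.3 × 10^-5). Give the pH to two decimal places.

pH = 4.07

pKa = −log(6.3 × 10^-5) = 4.201
Henderson–Hasselbalch: pH = pKa + log([C6H5COO-]/[C6H5COOH]) = 4.201 + log(0.11/0.15)
pH = 4.201 + (-0.135) = 4.07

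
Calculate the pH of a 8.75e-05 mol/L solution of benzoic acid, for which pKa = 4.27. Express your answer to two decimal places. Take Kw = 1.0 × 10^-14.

C6H5COOH ⇌ C6H5COO- + H+
Ka = 10^(−4.27) = 5.37 × 10^-5
Let x = [H+] at equilibrium. Ka = x²/(8.75e-05 − x).
x is not negligible relative to C₀; solve x² + 5.37e-05·x − 4.7e-09 = 0.
x = (−Ka + √(Ka² + 4·Ka·C₀))/2 = 4.68 × 10^-5 M
pH = −log(4.68 × 10^-5) = 4.33

pH = 4.33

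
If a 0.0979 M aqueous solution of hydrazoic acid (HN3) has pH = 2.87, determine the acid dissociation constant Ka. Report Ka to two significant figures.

Ka = 1.9 × 10^-5

[H+] = 10^(-2.87) = 1.35 × 10^-3 M
At equilibrium [HA] = 0.0979 − 1.35 × 10^-3 = 9.65 × 10^-2 M
Ka = [H+][A-]/[HA] = (1.35 × 10^-3)² / 9.65 × 10^-2 = 1.9 × 10^-5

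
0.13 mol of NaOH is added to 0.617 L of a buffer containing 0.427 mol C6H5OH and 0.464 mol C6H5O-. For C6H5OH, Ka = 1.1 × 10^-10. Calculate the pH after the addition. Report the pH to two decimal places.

pH = 10.26

OH- converts C6H5OH to C6H5O-: C6H5OH → 0.297 mol, C6H5O- → 0.594 mol.
pKa = −log(1.1 × 10^-10) = 9.959
Henderson–Hasselbalch with mole ratio 0.594/0.297: pH = 9.959 + (+0.301)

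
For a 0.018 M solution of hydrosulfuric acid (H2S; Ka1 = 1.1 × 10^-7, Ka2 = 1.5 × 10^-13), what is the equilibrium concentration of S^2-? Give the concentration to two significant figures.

First ionization gives [H+] ≈ [HS-] = 4.45 × 10^-5 M.
Second step: Ka2 = [H+][S^2-]/[HS-] ≈ [S^2-] (since [H+] ≈ [HS-]).
So [S^2-] ≈ Ka2.

1.5 × 10^-13 M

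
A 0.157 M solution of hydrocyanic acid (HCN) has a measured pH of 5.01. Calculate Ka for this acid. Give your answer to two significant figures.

Ka = 6.1 × 10^-10

[H+] = 10^(-5.01) = 9.77 × 10^-6 M
At equilibrium [HA] = 0.157 − 9.77 × 10^-6 = 1.57 × 10^-1 M
Ka = [H+][A-]/[HA] = (9.77 × 10^-6)² / 1.57 × 10^-1 = 6.1 × 10^-10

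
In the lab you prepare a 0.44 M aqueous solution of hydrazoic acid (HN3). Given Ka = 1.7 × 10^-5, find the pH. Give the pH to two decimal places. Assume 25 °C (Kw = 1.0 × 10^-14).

HN3 ⇌ N3- + H+
From the ICE table, Ka = [H+]²/(0.44 − [H+]) = 1.7 × 10^-5.
Neglecting [H+] in the denominator: [H+] = √(1.7 × 10^-5 × 0.44) = 2.73 × 10^-3 M
pH = −log[H+] = −log(2.73 × 10^-3) = 2.56

pH = 2.56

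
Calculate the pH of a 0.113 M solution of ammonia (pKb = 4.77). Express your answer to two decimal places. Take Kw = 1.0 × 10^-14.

pH = 11.14

NH3 + H2O ⇌ NH4+ + OH-
Kb = 10^(−4.77) = 1.70 × 10^-5
From the ICE table, Kb = [OH-]²/(0.113 − [OH-]) = 1.70 × 10^-5.
Neglecting [OH-] in the denominator: [OH-] = √(1.70 × 10^-5 × 0.113) = 1.39 × 10^-3 M
pOH = −log(1.39 × 10^-3) = 2.86; pH = 14.00 − 2.86 = 11.14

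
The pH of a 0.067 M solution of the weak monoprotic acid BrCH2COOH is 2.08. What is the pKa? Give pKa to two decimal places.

pKa = 2.93

[H+] = 10^(-2.08) = 8.32 × 10^-3 M
At equilibrium [HA] = 0.067 − 8.32 × 10^-3 = 5.87 × 10^-2 M
Ka = [H+][A-]/[HA] = (8.32 × 10^-3)² / 5.87 × 10^-2 = 1.18 × 10^-3
pKa = -log(1.18 × 10^-3) = 2.93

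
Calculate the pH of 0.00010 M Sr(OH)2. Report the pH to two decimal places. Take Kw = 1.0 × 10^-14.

pH = 10.30

Sr(OH)2 is a strong base (each formula unit releases 2 OH-); [OH-] = 0.0002 M.
pOH = -log(0.0002) = 3.70
pH = 14.00 - 3.70 = 10.30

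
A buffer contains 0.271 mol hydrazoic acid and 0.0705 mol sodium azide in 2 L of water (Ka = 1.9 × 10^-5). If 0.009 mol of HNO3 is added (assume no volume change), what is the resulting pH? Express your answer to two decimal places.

pH = 4.06

After neutralization: n(HN3) = 0.28 mol, n(N3-) = 0.0615 mol.
pKa = −log(1.9 × 10^-5) = 4.721
pH = pKa + log(n_N3-/n_HN3) = 4.721 + log(0.0615/0.28) = 4.721 + (-0.658)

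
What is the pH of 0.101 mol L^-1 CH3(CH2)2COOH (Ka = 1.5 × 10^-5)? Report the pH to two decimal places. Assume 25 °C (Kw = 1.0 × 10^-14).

CH3(CH2)2COOH ⇌ CH3(CH2)2COO- + H+
Ka = x²/(0.101 − x) = 1.5 × 10^-5
Assume x ≪ 0.101: x ≈ √(1.5 × 10^-5 × 0.101) = 1.23 × 10^-3 M
(x/C₀ = 1.2% < 5%, so the approximation holds.)
pH = −log(1.23 × 10^-3) = 2.91

pH = 2.91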